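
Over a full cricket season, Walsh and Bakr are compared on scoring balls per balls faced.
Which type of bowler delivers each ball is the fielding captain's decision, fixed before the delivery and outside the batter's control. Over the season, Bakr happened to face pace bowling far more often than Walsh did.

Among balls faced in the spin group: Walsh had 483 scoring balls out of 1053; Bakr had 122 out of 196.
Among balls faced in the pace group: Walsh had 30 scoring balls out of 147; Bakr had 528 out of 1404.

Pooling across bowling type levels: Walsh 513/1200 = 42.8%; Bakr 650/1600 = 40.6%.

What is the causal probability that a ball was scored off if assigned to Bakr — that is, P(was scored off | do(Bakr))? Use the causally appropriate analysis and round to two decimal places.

The imbalance in bowling type arose from how balls faced were allocated, not from anything the player did; and bowling type independently affects the outcome. The pooled gap is confounded — condition on bowling type.
Standardising Bakr to the population bowling type mix: 0.446·122/196 + 0.554·528/1404 = 0.486.

0.49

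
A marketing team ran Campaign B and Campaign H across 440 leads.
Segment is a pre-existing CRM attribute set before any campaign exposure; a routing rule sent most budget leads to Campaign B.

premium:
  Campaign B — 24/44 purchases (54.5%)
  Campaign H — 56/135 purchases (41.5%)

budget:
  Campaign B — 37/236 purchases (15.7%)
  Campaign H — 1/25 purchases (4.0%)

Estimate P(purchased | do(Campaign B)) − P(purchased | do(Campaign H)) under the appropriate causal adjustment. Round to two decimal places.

+0.12

Customer segment satisfies the back-door criterion: it is not a descendant of the campaign, and it blocks the spurious path from campaign to outcome. Adjusting for it (i.e., using the within-customer segment rates) gives the causal effect.
Adjusting over the population distribution of customer segment: 0.407·(0.545−0.415) + 0.593·(0.157−0.040) = +0.122.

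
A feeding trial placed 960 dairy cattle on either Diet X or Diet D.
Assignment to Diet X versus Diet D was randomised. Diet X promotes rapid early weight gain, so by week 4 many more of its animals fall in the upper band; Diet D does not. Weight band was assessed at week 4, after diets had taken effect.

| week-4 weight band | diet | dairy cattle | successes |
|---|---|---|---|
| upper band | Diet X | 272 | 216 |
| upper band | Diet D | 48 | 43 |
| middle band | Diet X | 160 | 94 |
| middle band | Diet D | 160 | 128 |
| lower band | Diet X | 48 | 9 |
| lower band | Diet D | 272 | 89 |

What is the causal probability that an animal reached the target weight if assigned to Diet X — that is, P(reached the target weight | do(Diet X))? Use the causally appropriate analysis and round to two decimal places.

Week-4 weight band is downstream of the diet. One should not condition on a consequence of treatment, so the overall rates are the right comparison.
So P(outcome | do(Diet X)) is just the pooled rate for Diet X: 319/480 = 0.665.

0.66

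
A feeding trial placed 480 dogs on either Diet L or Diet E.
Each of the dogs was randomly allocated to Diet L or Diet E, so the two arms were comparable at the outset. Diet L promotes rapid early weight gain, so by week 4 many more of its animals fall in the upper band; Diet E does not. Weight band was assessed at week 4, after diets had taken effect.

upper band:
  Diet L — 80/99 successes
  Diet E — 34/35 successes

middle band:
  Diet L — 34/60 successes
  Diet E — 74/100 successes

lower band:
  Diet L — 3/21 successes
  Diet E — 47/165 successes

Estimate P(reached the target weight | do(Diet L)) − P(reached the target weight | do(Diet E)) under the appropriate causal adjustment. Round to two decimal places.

+0.13

The stratified and pooled comparisons disagree (Diet E wins within each week-4 weight band; Diet L wins overall), so the answer turns on the causal role of week-4 weight band.
Week-4 weight band lies on the pathway diet → week-4 weight band → outcome, so adjusting for it blocks the indirect effect. For the total causal effect of diet, use the unadjusted pooled rates.
The causal difference is the pooled difference: 0.650 − 0.517 = +0.133.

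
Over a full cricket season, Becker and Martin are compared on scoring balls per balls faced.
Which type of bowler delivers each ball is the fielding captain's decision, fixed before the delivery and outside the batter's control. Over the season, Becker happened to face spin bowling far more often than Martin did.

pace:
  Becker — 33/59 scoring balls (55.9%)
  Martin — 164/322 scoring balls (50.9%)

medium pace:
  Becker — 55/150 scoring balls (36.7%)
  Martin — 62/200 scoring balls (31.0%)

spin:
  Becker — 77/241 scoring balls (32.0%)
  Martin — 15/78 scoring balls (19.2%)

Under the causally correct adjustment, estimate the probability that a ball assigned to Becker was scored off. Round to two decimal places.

0.42

Becker is higher inside every bowling type stratum but Martin is higher in aggregate. Whether to stratify depends on how bowling type relates to the player.
Bowling type satisfies the back-door criterion: it is not a descendant of the player, and it blocks the spurious path from player to outcome. Adjusting for it (i.e., using the within-bowling type rates) gives the causal effect.
Standardising Becker to the population bowling type mix: 0.363·33/59 + 0.333·55/150 + 0.304·77/241 = 0.422.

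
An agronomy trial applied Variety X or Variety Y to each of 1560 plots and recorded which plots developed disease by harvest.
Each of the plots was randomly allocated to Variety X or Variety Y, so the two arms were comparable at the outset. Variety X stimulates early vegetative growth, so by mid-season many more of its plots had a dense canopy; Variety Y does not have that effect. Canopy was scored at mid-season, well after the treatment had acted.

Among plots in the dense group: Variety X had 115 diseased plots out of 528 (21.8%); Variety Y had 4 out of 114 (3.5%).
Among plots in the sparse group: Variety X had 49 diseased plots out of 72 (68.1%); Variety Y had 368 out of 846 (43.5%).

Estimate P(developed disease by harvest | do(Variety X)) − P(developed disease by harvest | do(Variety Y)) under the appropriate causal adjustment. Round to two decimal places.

-0.11

The distribution of mid-season canopy is itself part of what the variety does — it is an intermediate outcome. Holding it fixed would remove that part of the effect; the total effect is the pooled difference.
The causal difference is the pooled difference: 0.273 − 0.388 = -0.114.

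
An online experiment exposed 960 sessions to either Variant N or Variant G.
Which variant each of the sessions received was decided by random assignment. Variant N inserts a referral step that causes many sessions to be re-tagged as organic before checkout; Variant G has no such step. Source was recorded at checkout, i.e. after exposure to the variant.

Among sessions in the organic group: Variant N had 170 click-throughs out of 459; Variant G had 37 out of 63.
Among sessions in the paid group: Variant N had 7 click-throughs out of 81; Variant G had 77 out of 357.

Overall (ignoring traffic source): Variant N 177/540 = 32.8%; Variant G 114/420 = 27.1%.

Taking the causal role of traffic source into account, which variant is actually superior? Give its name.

Within every traffic source level Variant G has the higher rate, yet pooled Variant N does — Simpson's reversal.
Traffic source is downstream of the variant. One should not condition on a consequence of treatment, so the overall rates are the right comparison.
Pooled: Variant N 32.8% vs Variant G 27.1%; Variant N is higher overall.

Variant N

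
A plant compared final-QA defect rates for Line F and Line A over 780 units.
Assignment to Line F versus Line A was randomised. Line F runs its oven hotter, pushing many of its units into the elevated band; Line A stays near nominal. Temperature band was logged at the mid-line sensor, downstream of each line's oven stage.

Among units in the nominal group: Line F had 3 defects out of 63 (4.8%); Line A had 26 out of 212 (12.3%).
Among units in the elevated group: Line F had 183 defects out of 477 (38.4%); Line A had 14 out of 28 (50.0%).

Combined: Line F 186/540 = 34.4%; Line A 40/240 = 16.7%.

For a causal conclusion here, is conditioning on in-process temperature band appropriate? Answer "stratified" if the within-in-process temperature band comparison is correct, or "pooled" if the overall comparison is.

In-process temperature band lies on the pathway line → in-process temperature band → outcome, so adjusting for it blocks the indirect effect. For the total causal effect of line, use the unadjusted pooled rates.
Pooled: Line F 34.4% vs Line A 16.7%; Line A is lower overall.

pooled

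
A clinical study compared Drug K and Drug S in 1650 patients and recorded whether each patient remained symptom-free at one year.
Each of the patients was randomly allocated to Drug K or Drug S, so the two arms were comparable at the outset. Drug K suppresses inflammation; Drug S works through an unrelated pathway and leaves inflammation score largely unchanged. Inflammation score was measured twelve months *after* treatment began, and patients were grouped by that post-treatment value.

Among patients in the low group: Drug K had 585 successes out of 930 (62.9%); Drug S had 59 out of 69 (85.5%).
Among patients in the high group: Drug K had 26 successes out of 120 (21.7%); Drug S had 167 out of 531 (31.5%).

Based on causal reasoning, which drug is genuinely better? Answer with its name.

The stratified and pooled comparisons disagree (Drug S wins within each inflammation score; Drug K wins overall), so the answer turns on the causal role of inflammation score.
Inflammation score is recorded after the drug and is itself shifted by it — it sits on the causal path from drug to outcome. Conditioning on a mediator would strip out part of the effect we want; the pooled comparison gives the total causal effect.
Pooled: Drug K 58.2% vs Drug S 37.7%; Drug K is higher overall.

Drug K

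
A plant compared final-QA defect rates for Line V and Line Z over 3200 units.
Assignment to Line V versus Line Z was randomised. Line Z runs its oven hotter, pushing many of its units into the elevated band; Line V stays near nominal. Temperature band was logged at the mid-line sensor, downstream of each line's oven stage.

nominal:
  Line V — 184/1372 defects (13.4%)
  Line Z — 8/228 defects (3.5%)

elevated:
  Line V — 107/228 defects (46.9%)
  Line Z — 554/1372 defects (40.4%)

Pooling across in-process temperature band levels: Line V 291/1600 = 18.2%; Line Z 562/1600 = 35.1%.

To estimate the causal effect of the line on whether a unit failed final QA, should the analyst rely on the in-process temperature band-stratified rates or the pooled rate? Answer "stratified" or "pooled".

pooled

Line Z is lower inside every in-process temperature band stratum but Line V is lower in aggregate. Whether to stratify depends on how in-process temperature band relates to the line.
In-process temperature band is downstream of the line. One should not condition on a consequence of treatment, so the overall rates are the right comparison.
Pooled: Line V 18.2% vs Line Z 35.1%; Line V is lower overall.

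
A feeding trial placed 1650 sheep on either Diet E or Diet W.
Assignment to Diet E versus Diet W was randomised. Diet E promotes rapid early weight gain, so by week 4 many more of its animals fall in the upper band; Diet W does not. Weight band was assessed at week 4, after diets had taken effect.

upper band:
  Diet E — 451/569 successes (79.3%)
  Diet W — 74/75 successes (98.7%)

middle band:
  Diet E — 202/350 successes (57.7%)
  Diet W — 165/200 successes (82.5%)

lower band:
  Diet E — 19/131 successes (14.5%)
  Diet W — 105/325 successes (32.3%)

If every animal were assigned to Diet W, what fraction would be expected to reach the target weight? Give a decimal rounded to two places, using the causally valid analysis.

0.57

Week-4 weight band here is a post-treatment variable shaped by the diet; conditioning on it would introduce bias rather than remove it. The overall comparison is the causal one.
So P(outcome | do(Diet W)) is just the pooled rate for Diet W: 344/600 = 0.573.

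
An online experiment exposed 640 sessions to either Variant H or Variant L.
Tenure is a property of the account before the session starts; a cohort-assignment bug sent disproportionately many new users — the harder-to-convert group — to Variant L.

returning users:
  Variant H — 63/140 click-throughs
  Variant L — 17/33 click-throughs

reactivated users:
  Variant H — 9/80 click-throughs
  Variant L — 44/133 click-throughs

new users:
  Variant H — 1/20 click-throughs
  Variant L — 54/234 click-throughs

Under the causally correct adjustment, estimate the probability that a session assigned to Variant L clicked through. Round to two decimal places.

0.34

The imbalance in user tenure arose from how sessions were allocated, not from anything the variant did; and user tenure independently affects the outcome. The pooled gap is confounded — condition on user tenure.
Standardising Variant L to the population user tenure mix: 0.270·17/33 + 0.333·44/133 + 0.397·54/234 = 0.341.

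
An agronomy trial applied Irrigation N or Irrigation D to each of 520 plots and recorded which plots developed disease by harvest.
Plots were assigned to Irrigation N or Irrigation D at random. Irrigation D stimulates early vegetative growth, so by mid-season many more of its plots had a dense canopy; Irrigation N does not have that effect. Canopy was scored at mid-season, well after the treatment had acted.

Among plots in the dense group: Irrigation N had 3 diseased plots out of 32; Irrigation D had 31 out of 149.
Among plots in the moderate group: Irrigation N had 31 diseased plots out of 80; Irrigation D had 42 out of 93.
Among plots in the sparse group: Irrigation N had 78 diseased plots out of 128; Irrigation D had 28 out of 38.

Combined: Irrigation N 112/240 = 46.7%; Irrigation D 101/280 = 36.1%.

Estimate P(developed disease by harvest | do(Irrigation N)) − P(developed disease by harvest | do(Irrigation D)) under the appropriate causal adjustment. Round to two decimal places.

+0.11

Mid-season canopy lies on the pathway irrigation → mid-season canopy → outcome, so adjusting for it blocks the indirect effect. For the total causal effect of irrigation, use the unadjusted pooled rates.
The causal difference is the pooled difference: 0.467 − 0.361 = +0.106.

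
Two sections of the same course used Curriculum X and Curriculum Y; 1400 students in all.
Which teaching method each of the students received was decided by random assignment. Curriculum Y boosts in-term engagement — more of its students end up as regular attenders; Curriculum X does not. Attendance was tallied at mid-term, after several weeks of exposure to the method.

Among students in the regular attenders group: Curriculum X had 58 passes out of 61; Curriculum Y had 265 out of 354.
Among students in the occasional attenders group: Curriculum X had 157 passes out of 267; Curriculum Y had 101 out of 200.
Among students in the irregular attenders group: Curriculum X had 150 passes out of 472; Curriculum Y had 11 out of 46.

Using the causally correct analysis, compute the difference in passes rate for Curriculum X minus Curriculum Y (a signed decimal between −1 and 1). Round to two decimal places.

Within every mid-term attendance level Curriculum X has the higher rate, yet pooled Curriculum Y does — Simpson's reversal.
Because the teaching method influences mid-term attendance, mid-term attendance is a post-treatment mediator, not a confounder. Stratifying on it would bias the estimate; the causal effect is the crude pooled difference.
The causal difference is the pooled difference: 0.456 − 0.628 = -0.172.

-0.17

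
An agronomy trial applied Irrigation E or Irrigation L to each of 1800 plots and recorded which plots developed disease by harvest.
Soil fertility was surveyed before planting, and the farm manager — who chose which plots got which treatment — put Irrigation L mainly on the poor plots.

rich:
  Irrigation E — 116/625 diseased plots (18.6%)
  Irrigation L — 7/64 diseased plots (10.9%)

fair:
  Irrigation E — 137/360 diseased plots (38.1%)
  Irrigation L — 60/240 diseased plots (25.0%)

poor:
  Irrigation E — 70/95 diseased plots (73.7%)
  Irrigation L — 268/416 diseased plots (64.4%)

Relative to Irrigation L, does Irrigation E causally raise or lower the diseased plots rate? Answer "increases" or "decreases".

increases

Soil fertility differs across irrigations for reasons unrelated to any effect of the irrigation itself, and it separately predicts the outcome — a classic confounder. We must compare within soil fertility levels.
Within each level — rich: 18.6% vs 10.9%; fair: 38.1% vs 25.0%; poor: 73.7% vs 64.4% — Irrigation L is lower every time.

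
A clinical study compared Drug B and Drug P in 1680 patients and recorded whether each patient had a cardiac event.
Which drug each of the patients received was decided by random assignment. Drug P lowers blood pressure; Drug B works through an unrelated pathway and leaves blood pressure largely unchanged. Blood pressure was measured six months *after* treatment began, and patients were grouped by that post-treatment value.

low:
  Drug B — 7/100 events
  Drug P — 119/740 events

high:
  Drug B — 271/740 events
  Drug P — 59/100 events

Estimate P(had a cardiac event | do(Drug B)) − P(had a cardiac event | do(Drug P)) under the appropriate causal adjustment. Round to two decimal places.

Within every blood pressure level Drug B has the lower rate, yet pooled Drug P does — Simpson's reversal.
The distribution of blood pressure is itself part of what the drug does — it is an intermediate outcome. Holding it fixed would remove that part of the effect; the total effect is the pooled difference.
The causal difference is the pooled difference: 0.331 − 0.212 = +0.119.

+0.12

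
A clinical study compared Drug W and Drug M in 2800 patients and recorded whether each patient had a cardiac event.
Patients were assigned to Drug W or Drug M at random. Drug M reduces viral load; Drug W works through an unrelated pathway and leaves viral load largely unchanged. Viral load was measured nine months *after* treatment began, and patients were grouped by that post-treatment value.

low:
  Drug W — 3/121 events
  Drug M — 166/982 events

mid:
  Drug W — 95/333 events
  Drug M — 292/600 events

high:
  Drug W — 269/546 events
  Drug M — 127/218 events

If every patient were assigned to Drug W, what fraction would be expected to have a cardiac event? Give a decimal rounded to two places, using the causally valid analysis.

0.37

The distribution of viral load is itself part of what the drug does — it is an intermediate outcome. Holding it fixed would remove that part of the effect; the total effect is the pooled difference.
So P(outcome | do(Drug W)) is just the pooled rate for Drug W: 367/1000 = 0.367.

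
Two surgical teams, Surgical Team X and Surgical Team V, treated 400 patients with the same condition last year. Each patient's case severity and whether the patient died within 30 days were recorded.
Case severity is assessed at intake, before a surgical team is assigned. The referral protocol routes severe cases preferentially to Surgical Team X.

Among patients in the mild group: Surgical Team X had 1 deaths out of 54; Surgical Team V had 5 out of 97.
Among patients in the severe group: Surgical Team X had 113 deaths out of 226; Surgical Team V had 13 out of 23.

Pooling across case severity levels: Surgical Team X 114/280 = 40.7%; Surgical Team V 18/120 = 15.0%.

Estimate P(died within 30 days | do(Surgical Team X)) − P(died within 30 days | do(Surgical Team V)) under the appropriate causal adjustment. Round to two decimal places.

-0.05

The stratified and pooled comparisons disagree (Surgical Team X wins within each case severity; Surgical Team V wins overall), so the answer turns on the causal role of case severity.
Case severity differs across surgical teams for reasons unrelated to any effect of the surgical team itself, and it separately predicts the outcome — a classic confounder. We must compare within case severity levels.
Adjusting over the population distribution of case severity: 0.378·(0.019−0.052) + 0.623·(0.500−0.565) = -0.053.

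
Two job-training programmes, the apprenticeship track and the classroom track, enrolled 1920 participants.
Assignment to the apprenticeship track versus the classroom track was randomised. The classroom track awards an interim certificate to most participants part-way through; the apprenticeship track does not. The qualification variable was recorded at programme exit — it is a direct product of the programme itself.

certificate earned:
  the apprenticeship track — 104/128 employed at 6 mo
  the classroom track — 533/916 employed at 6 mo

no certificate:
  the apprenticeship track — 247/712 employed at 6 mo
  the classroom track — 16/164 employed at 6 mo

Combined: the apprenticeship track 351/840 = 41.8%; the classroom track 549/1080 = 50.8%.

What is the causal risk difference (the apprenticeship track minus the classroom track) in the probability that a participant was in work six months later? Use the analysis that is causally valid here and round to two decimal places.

-0.09

The qualification attained during the programme-specific comparison favours the apprenticeship track throughout, but the pooled figures favour the classroom track. The question is whether to condition on qualification attained during the programme.
Qualification attained during the programme is downstream of the programme. One should not condition on a consequence of treatment, so the overall rates are the right comparison.
The causal difference is the pooled difference: 0.418 − 0.508 = -0.090.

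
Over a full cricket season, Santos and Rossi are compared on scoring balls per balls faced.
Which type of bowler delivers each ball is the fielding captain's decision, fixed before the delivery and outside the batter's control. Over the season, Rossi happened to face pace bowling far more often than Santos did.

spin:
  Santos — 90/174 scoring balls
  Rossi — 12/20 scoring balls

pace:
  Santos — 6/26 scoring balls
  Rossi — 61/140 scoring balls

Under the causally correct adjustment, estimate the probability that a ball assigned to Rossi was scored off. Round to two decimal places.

The bowling type-specific comparison favours Rossi throughout, but the pooled figures favour Santos. The question is whether to condition on bowling type.
Nothing the player does changes bowling type; the imbalance is an allocation artefact. With bowling type also predicting the outcome, the pooled figure is confounded, and the within-stratum comparison is the causal one.
Standardising Rossi to the population bowling type mix: 0.539·12/20 + 0.461·61/140 = 0.524.

0.52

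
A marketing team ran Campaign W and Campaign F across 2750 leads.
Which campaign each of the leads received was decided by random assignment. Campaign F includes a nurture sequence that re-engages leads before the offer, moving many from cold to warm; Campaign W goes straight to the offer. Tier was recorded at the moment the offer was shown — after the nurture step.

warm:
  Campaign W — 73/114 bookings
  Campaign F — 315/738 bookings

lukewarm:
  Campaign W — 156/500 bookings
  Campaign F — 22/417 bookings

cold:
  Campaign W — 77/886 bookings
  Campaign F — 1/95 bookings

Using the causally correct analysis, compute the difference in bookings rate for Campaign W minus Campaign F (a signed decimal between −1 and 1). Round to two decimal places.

-0.07

Engagement tier is downstream of the campaign. One should not condition on a consequence of treatment, so the overall rates are the right comparison.
The causal difference is the pooled difference: 0.204 − 0.270 = -0.066.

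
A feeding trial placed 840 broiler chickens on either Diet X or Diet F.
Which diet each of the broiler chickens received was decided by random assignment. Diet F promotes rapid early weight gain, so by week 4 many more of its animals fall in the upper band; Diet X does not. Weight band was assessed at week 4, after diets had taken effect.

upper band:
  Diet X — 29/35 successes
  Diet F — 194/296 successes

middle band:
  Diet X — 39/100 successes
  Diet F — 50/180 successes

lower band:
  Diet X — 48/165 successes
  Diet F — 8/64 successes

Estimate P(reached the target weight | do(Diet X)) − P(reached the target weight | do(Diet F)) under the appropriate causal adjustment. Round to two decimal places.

Week-4 weight band lies on the pathway diet → week-4 weight band → outcome, so adjusting for it blocks the indirect effect. For the total causal effect of diet, use the unadjusted pooled rates.
The causal difference is the pooled difference: 0.387 − 0.467 = -0.080.

-0.08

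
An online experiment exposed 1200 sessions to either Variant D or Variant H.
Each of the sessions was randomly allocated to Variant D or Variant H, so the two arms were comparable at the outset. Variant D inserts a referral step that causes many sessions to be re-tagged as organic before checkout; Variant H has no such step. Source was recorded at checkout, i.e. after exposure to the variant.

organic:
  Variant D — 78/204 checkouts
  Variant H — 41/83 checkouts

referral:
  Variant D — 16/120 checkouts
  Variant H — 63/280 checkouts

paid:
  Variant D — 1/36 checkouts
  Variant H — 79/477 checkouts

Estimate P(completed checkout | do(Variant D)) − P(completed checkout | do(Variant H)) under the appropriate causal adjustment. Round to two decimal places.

The stratified and pooled comparisons disagree (Variant H wins within each traffic source; Variant D wins overall), so the answer turns on the causal role of traffic source.
Traffic source lies on the pathway variant → traffic source → outcome, so adjusting for it blocks the indirect effect. For the total causal effect of variant, use the unadjusted pooled rates.
The causal difference is the pooled difference: 0.264 − 0.218 = +0.046.

+0.05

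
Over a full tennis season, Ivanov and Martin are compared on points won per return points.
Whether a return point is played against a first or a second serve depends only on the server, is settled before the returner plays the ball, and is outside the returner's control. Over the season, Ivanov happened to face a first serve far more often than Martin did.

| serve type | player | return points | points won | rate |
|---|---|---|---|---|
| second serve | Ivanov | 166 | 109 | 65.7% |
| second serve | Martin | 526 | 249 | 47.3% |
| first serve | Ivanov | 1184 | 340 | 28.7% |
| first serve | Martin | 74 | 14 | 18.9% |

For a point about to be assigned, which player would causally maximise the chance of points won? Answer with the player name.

The serve type-specific comparison favours Ivanov throughout, but the pooled figures favour Martin. The question is whether to condition on serve type.
Serve type is set before the player has any effect — it is not caused by the player — and it independently drives the outcome. That makes it a confounder, so the causal comparison is within serve type levels.
Within each level — second serve: 65.7% vs 47.3%; first serve: 28.7% vs 18.9% — Ivanov is higher every time.

Ivanov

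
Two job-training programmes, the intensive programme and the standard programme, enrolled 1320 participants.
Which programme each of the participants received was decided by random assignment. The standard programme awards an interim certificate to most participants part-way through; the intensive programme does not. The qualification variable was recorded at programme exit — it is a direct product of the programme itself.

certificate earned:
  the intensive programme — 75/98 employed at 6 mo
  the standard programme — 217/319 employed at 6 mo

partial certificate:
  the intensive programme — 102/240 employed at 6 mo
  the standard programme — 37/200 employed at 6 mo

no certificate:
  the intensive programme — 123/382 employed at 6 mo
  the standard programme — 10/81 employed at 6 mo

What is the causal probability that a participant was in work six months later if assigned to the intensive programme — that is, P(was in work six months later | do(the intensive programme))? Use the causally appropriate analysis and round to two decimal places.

0.42

Within every qualification attained during the programme level the intensive programme has the higher rate, yet pooled the standard programme does — Simpson's reversal.
Qualification attained during the programme is downstream of the programme. One should not condition on a consequence of treatment, so the overall rates are the right comparison.
So P(outcome | do(the intensive programme)) is just the pooled rate for the intensive programme: 300/720 = 0.417.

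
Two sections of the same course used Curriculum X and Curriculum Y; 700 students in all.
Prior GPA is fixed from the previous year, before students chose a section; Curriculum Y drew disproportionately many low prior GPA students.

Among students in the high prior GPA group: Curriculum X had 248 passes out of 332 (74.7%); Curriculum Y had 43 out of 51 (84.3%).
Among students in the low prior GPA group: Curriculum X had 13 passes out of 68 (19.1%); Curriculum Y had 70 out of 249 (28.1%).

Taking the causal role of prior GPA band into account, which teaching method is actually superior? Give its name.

Curriculum Y

Since prior GPA band is a pre-existing factor (not a product of the teaching method) and it affects the outcome on its own, it is a confounder. The stratified rates, not the pooled rate, identify the causal effect.
Within each level — high prior GPA: 74.7% vs 84.3%; low prior GPA: 19.1% vs 28.1% — Curriculum Y is higher every time.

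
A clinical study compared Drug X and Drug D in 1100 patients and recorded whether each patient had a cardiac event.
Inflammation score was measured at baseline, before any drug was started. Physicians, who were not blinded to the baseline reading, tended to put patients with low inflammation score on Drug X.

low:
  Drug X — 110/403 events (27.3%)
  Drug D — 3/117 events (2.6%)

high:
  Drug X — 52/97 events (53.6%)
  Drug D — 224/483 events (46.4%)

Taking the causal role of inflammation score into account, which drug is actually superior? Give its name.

The stratified and pooled comparisons disagree (Drug D wins within each inflammation score; Drug X wins overall), so the answer turns on the causal role of inflammation score.
Inflammation score is set before the drug has any effect — it is not caused by the drug — and it independently drives the outcome. That makes it a confounder, so the causal comparison is within inflammation score levels.
Within each level — low: 27.3% vs 2.6%; high: 53.6% vs 46.4% — Drug D is lower every time.

Drug D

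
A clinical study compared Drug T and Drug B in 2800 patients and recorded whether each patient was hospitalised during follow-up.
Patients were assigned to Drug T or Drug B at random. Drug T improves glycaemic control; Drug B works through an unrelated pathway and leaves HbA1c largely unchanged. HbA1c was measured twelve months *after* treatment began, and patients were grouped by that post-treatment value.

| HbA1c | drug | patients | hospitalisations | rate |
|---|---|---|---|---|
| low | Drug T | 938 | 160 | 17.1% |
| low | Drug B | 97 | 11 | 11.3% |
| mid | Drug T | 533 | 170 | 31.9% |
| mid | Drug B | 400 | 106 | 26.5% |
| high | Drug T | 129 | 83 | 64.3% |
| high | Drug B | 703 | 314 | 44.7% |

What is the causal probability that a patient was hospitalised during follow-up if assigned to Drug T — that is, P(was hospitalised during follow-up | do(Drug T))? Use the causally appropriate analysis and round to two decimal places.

Because the drug influences HbA1c, HbA1c is a post-treatment mediator, not a confounder. Stratifying on it would bias the estimate; the causal effect is the crude pooled difference.
So P(outcome | do(Drug T)) is just the pooled rate for Drug T: 413/1600 = 0.258.

0.26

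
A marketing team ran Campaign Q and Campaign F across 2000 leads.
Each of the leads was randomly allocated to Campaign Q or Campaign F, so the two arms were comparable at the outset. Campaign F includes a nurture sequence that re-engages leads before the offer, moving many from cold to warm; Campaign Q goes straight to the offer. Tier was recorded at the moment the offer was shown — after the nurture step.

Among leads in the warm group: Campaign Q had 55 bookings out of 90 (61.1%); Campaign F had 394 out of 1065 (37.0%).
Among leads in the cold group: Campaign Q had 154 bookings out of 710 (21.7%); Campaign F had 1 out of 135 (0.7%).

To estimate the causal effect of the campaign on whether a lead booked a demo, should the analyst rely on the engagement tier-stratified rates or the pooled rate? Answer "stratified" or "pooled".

The stratified and pooled comparisons disagree (Campaign Q wins within each engagement tier; Campaign F wins overall), so the answer turns on the causal role of engagement tier.
Engagement tier lies on the pathway campaign → engagement tier → outcome, so adjusting for it blocks the indirect effect. For the total causal effect of campaign, use the unadjusted pooled rates.
Pooled: Campaign Q 26.1% vs Campaign F 32.9%; Campaign F is higher overall.

pooled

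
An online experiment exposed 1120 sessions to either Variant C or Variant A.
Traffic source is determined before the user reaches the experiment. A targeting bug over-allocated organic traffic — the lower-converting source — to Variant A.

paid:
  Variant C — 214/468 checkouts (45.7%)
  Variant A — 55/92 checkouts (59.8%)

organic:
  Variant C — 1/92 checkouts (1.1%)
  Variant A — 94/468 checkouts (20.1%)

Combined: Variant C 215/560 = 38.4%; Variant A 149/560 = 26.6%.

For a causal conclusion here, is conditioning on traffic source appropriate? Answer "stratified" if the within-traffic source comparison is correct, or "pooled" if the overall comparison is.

Here traffic source is a common cause — it drives both which variant a case falls under and the outcome. The crude comparison mixes populations; the stratum-specific rates are the causally relevant ones.
Within each level — paid: 45.7% vs 59.8%; organic: 1.1% vs 20.1% — Variant A is higher every time.

stratified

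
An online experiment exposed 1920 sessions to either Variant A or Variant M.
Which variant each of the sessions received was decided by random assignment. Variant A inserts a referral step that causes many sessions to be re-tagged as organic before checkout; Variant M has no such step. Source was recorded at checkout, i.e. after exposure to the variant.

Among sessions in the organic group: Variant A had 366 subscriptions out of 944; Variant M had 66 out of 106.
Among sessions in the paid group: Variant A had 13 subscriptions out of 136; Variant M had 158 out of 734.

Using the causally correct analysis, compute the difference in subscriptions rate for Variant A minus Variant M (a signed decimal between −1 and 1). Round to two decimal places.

+0.08

The stratified and pooled comparisons disagree (Variant M wins within each traffic source; Variant A wins overall), so the answer turns on the causal role of traffic source.
The distribution of traffic source is itself part of what the variant does — it is an intermediate outcome. Holding it fixed would remove that part of the effect; the total effect is the pooled difference.
The causal difference is the pooled difference: 0.351 − 0.267 = +0.084.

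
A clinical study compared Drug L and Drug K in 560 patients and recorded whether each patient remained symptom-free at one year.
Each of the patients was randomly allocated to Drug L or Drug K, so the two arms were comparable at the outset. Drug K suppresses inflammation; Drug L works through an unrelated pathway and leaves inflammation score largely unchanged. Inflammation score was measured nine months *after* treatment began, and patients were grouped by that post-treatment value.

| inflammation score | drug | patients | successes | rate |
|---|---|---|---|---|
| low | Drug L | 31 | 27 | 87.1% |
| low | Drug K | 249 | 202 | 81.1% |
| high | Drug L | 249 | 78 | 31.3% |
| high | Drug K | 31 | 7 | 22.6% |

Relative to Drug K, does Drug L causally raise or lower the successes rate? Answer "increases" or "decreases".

decreases

The inflammation score-specific comparison favours Drug L throughout, but the pooled figures favour Drug K. The question is whether to condition on inflammation score.
Stratifying would compare drugs among patients the drugs themselves sorted into inflammation score groups — a form of selection on an intermediate. The unconditioned pooled rates give the total causal effect.
Pooled: Drug L 37.5% vs Drug K 74.6%; Drug K is higher overall.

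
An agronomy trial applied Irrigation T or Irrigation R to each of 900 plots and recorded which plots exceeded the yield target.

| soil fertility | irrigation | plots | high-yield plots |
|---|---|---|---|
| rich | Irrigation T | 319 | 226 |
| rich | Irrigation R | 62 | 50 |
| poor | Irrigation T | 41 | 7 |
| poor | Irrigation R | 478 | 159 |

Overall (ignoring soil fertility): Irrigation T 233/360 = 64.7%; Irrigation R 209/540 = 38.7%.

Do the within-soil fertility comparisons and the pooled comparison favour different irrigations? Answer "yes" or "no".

Within each soil fertility level (rich 70.8% vs 80.6%; poor 17.1% vs 33.3%), Irrigation R has the higher rate every time. Pooled: 64.7% vs 38.7% — Irrigation T has the higher rate overall. The two comparisons disagree.

yes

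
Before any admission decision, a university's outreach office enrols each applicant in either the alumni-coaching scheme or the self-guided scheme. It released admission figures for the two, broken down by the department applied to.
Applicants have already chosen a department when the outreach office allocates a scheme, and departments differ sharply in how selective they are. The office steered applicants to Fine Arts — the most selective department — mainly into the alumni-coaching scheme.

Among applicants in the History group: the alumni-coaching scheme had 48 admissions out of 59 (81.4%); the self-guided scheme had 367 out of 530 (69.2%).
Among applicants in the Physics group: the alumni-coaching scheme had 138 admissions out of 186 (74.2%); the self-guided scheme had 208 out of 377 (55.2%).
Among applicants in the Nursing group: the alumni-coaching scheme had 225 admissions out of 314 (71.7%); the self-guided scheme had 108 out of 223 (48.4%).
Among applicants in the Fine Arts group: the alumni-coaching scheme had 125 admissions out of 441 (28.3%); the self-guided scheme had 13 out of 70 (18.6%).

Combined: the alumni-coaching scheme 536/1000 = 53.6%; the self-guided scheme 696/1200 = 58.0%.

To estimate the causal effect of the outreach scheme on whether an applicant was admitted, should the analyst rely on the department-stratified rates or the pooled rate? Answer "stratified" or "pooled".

stratified

the alumni-coaching scheme is higher inside every department stratum but the self-guided scheme is higher in aggregate. Whether to stratify depends on how department relates to the outreach scheme.
Here department is a common cause — it drives both which outreach scheme a case falls under and the outcome. The crude comparison mixes populations; the stratum-specific rates are the causally relevant ones.
Within each level — History: 81.4% vs 69.2%; Physics: 74.2% vs 55.2%; Nursing: 71.7% vs 48.4%; Fine Arts: 28.3% vs 18.6% — the alumni-coaching scheme is higher every time.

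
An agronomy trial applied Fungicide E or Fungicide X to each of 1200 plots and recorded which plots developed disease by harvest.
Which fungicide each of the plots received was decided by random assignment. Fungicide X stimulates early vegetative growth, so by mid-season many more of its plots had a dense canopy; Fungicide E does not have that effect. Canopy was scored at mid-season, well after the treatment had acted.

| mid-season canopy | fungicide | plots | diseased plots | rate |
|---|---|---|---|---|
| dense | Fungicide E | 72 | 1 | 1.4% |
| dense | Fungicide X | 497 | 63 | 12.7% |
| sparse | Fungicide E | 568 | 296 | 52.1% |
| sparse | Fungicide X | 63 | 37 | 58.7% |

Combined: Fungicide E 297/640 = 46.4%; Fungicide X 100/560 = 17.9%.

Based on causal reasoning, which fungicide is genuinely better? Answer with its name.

Mid-season canopy is downstream of the fungicide. One should not condition on a consequence of treatment, so the overall rates are the right comparison.
Pooled: Fungicide E 46.4% vs Fungicide X 17.9%; Fungicide X is lower overall.

Fungicide X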